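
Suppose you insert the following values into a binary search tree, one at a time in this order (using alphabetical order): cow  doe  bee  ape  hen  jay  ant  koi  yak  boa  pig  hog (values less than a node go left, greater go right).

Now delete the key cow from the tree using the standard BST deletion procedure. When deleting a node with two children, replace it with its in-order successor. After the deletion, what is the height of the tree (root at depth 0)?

5

Insert cow: tree is empty, so cow becomes the root.
Insert doe: doe > cow → go right. Place as right child of cow.
Insert bee: bee < cow → go left. Place as left child of cow.
Insert ape: ape < cow → go left; ape < bee → go left. Place as left child of bee.
Insert hen: hen > cow → go right; hen > doe → go right. Place as right child of doe.
Insert jay: jay > cow → go right; jay > doe → go right; jay > hen → go right. Place as right child of hen.
Insert ant: ant < cow → go left; ant < bee → go left; ant < ape → go left. Place as left child of ape.
Insert koi: koi > cow → go right; koi > doe → go right; koi > hen → go right; koi > jay → go right. Place as right child of jay.
Insert yak: yak > cow → go right; yak > doe → go right; yak > hen → go right; yak > jay → go right; yak > koi → go right. Place as right child of koi.
Insert boa: boa < cow → go left; boa > bee → go right. Place as right child of bee.
Insert pig: pig > cow → go right; pig > doe → go right; pig > hen → go right; pig > jay → go right; pig > koi → go right; pig < yak → go left. Place as left child of yak.
Insert hog: hog > cow → go right; hog > doe → go right; hog > hen → go right; hog < jay → go left. Place as left child of jay.

Delete cow (two children — replace with in-order successor).
After deletion, deepest node is pig at depth 5.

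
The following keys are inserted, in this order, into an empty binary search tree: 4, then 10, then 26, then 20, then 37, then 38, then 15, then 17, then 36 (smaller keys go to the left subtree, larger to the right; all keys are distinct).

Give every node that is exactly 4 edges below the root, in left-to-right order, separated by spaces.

15 36 38

Insert 4: tree is empty, so 4 becomes the root.
Insert 10: 10 > 4 → go right. Place as right child of 4.
Insert 26: 26 > 4 → go right; 26 > 10 → go right. Place as right child of 10.
Insert 20: 20 > 4 → go right; 20 > 10 → go right; 20 < 26 → go left. Place as left child of 26.
Insert 37: 37 > 4 → go right; 37 > 10 → go right; 37 > 26 → go right. Place as right child of 26.
Insert 38: 38 > 4 → go right; 38 > 10 → go right; 38 > 26 → go right; 38 > 37 → go right. Place as right child of 37.
Insert 15: 15 > 4 → go right; 15 > 10 → go right; 15 < 26 → go left; 15 < 20 → go left. Place as left child of 20.
Insert 17: 17 > 4 → go right; 17 > 10 → go right; 17 < 26 → go left; 17 < 20 → go left; 17 > 15 → go right. Place as right child of 15.
Insert 36: 36 > 4 → go right; 36 > 10 → go right; 36 > 26 → go right; 36 < 37 → go left. Place as left child of 37.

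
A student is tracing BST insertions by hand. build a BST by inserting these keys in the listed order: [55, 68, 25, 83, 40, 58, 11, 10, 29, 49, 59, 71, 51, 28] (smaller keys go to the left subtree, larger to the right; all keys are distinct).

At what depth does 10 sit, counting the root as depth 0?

Insert 55: tree is empty, so 55 becomes the root.
Insert 68: 68 > 55 → go right. Place as right child of 55.
Insert 25: 25 < 55 → go left. Place as left child of 55.
Insert 83: 83 > 55 → go right; 83 > 68 → go right. Place as right child of 68.
Insert 40: 40 < 55 → go left; 40 > 25 → go right. Place as right child of 25.
Insert 58: 58 > 55 → go right; 58 < 68 → go left. Place as left child of 68.
Insert 11: 11 < 55 → go left; 11 < 25 → go left. Place as left child of 25.
Insert 10: 10 < 55 → go left; 10 < 25 → go left; 10 < 11 → go left. Place as left child of 11.
Insert 29: 29 < 55 → go left; 29 > 25 → go right; 29 < 40 → go left. Place as left child of 40.
Insert 49: 49 < 55 → go left; 49 > 25 → go right; 49 > 40 → go right. Place as right child of 40.
Insert 59: 59 > 55 → go right; 59 < 68 → go left; 59 > 58 → go right. Place as right child of 58.
Insert 71: 71 > 55 → go right; 71 > 68 → go right; 71 < 83 → go left. Place as left child of 83.
Insert 51: 51 < 55 → go left; 51 > 25 → go right; 51 > 40 → go right; 51 > 49 → go right. Place as right child of 49.
Insert 28: 28 < 55 → go left; 28 > 25 → go right; 28 < 40 → go left; 28 < 29 → go left. Place as left child of 29.

Path to 10: 55 → 25 → 11 → 10, which is 3 edges.

3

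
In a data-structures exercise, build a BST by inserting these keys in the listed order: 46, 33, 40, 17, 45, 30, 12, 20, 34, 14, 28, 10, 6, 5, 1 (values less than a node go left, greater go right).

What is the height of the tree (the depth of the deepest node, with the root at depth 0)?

Insert 46: tree is empty, so 46 becomes the root.
Insert 33: 33 < 46 → go left. Place as left child of 46.
Insert 40: 40 < 46 → go left; 40 > 33 → go right. Place as right child of 33.
Insert 17: 17 < 46 → go left; 17 < 33 → go left. Place as left child of 33.
Insert 45: 45 < 46 → go left; 45 > 33 → go right; 45 > 40 → go right. Place as right child of 40.
Insert 30: 30 < 46 → go left; 30 < 33 → go left; 30 > 17 → go right. Place as right child of 17.
Insert 12: 12 < 46 → go left; 12 < 33 → go left; 12 < 17 → go left. Place as left child of 17.
Insert 20: 20 < 46 → go left; 20 < 33 → go left; 20 > 17 → go right; 20 < 30 → go left. Place as left child of 30.
Insert 34: 34 < 46 → go left; 34 > 33 → go right; 34 < 40 → go left. Place as left child of 40.
Insert 14: 14 < 46 → go left; 14 < 33 → go left; 14 < 17 → go left; 14 > 12 → go right. Place as right child of 12.
Insert 28: 28 < 46 → go left; 28 < 33 → go left; 28 > 17 → go right; 28 < 30 → go left; 28 > 20 → go right. Place as right child of 20.
Insert 10: 10 < 46 → go left; 10 < 33 → go left; 10 < 17 → go left; 10 < 12 → go left. Place as left child of 12.
Insert 6: 6 < 46 → go left; 6 < 33 → go left; 6 < 17 → go left; 6 < 12 → go left; 6 < 10 → go left. Place as left child of 10.
Insert 5: 5 < 46 → go left; 5 < 33 → go left; 5 < 17 → go left; 5 < 12 → go left; 5 < 10 → go left; 5 < 6 → go left. Place as left child of 6.
Insert 1: 1 < 46 → go left; 1 < 33 → go left; 1 < 17 → go left; 1 < 12 → go left; 1 < 10 → go left; 1 < 6 → go left; 1 < 5 → go left. Place as left child of 5.

The deepest node is 1 at depth 7.

7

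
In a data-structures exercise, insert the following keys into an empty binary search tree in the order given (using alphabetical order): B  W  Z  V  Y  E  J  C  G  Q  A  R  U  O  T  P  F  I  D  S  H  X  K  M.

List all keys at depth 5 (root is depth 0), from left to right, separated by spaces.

D G Q

Insert B: tree is empty, so B becomes the root.
Insert W: W > B → go right. Place as right child of B.
Insert Z: Z > B → go right; Z > W → go right. Place as right child of W.
Insert V: V > B → go right; V < W → go left. Place as left child of W.
Insert Y: Y > B → go right; Y > W → go right; Y < Z → go left. Place as left child of Z.
Insert E: E > B → go right; E < W → go left; E < V → go left. Place as left child of V.
Insert J: J > B → go right; J < W → go left; J < V → go left; J > E → go right. Place as right child of E.
Insert C: C > B → go right; C < W → go left; C < V → go left; C < E → go left. Place as left child of E.
Insert G: G > B → go right; G < W → go left; G < V → go left; G > E → go right; G < J → go left. Place as left child of J.
Insert Q: Q > B → go right; Q < W → go left; Q < V → go left; Q > E → go right; Q > J → go right. Place as right child of J.
Insert A: A < B → go left. Place as left child of B.
Insert R: R > B → go right; R < W → go left; R < V → go left; R > E → go right; R > J → go right; R > Q → go right. Place as right child of Q.
Insert U: U > B → go right; U < W → go left; U < V → go left; U > E → go right; U > J → go right; U > Q → go right; U > R → go right. Place as right child of R.
Insert O: O > B → go right; O < W → go left; O < V → go left; O > E → go right; O > J → go right; O < Q → go left. Place as left child of Q.
Insert T: T > B → go right; T < W → go left; T < V → go left; T > E → go right; T > J → go right; T > Q → go right; T > R → go right; T < U → go left. Place as left child of U.
Insert P: P > B → go right; P < W → go left; P < V → go left; P > E → go right; P > J → go right; P < Q → go left; P > O → go right. Place as right child of O.
Insert F: F > B → go right; F < W → go left; F < V → go left; F > E → go right; F < J → go left; F < G → go left. Place as left child of G.
Insert I: I > B → go right; I < W → go left; I < V → go left; I > E → go right; I < J → go left; I > G → go right. Place as right child of G.
Insert D: D > B → go right; D < W → go left; D < V → go left; D < E → go left; D > C → go right. Place as right child of C.
Insert S: S > B → go right; S < W → go left; S < V → go left; S > E → go right; S > J → go right; S > Q → go right; S > R → go right; S < U → go left; S < T → go left. Place as left child of T.
Insert H: H > B → go right; H < W → go left; H < V → go left; H > E → go right; H < J → go left; H > G → go right; H < I → go left. Place as left child of I.
Insert X: X > B → go right; X > W → go right; X < Z → go left; X < Y → go left. Place as left child of Y.
Insert K: K > B → go right; K < W → go left; K < V → go left; K > E → go right; K > J → go right; K < Q → go left; K < O → go left. Place as left child of O.
Insert M: M > B → go right; M < W → go left; M < V → go left; M > E → go right; M > J → go right; M < Q → go left; M < O → go left; M > K → go right. Place as right child of K.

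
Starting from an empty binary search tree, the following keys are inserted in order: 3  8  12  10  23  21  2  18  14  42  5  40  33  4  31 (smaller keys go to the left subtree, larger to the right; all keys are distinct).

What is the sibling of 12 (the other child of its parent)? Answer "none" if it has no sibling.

5

3: root
8: right child of 3 (depth 1)
12: right child of 8 (depth 2)
10: left child of 12 (depth 3)
23: right child of 12 (depth 3)
21: left child of 23 (depth 4)
2: left child of 3 (depth 1)
18: left child of 21 (depth 5)
14: left child of 18 (depth 6)
42: right child of 23 (depth 4)
5: left child of 8 (depth 2)
40: left child of 42 (depth 5)
33: left child of 40 (depth 6)
4: left child of 5 (depth 3)
31: left child of 33 (depth 7)

12's parent is 8; the other child of 8 is 5.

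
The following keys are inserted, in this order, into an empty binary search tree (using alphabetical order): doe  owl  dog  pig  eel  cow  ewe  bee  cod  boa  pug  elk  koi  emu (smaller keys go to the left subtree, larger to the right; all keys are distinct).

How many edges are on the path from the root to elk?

doe: root
owl: right child of doe (depth 1)
dog: left child of owl (depth 2)
pig: right child of owl (depth 2)
eel: right child of dog (depth 3)
cow: left child of doe (depth 1)
ewe: right child of eel (depth 4)
bee: left child of cow (depth 2)
cod: right child of bee (depth 3)
boa: left child of cod (depth 4)
pug: right child of pig (depth 3)
elk: left child of ewe (depth 5)
koi: right child of ewe (depth 5)
emu: right child of elk (depth 6)

Path to elk: doe → owl → dog → eel → ewe → elk, which is 5 edges.

5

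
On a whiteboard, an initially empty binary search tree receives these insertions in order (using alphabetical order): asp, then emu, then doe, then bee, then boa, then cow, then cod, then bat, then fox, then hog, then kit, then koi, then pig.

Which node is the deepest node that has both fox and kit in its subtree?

fox

Insert asp: tree is empty, so asp becomes the root.
Insert emu: emu > asp → go right. Place as right child of asp.
Insert doe: doe > asp → go right; doe < emu → go left. Place as left child of emu.
Insert bee: bee > asp → go right; bee < emu → go left; bee < doe → go left. Place as left child of doe.
Insert boa: boa > asp → go right; boa < emu → go left; boa < doe → go left; boa > bee → go right. Place as right child of bee.
Insert cow: cow > asp → go right; cow < emu → go left; cow < doe → go left; cow > bee → go right; cow > boa → go right. Place as right child of boa.
Insert cod: cod > asp → go right; cod < emu → go left; cod < doe → go left; cod > bee → go right; cod > boa → go right; cod < cow → go left. Place as left child of cow.
Insert bat: bat > asp → go right; bat < emu → go left; bat < doe → go left; bat < bee → go left. Place as left child of bee.
Insert fox: fox > asp → go right; fox > emu → go right. Place as right child of emu.
Insert hog: hog > asp → go right; hog > emu → go right; hog > fox → go right. Place as right child of fox.
Insert kit: kit > asp → go right; kit > emu → go right; kit > fox → go right; kit > hog → go right. Place as right child of hog.
Insert koi: koi > asp → go right; koi > emu → go right; koi > fox → go right; koi > hog → go right; koi > kit → go right. Place as right child of kit.
Insert pig: pig > asp → go right; pig > emu → go right; pig > fox → go right; pig > hog → go right; pig > kit → go right; pig > koi → go right. Place as right child of koi.

Path to fox: asp → emu → fox
Path to kit: asp → emu → fox → hog → kit
fox lies on both paths and is an ancestor of the other node.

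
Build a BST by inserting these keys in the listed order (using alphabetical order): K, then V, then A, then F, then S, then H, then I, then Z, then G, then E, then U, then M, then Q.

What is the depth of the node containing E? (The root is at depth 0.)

K: root
V: right child of K (depth 1)
A: left child of K (depth 1)
F: right child of A (depth 2)
S: left child of V (depth 2)
H: right child of F (depth 3)
I: right child of H (depth 4)
Z: right child of V (depth 2)
G: left child of H (depth 4)
E: left child of F (depth 3)
U: right child of S (depth 3)
M: left child of S (depth 3)
Q: right child of M (depth 4)

Path to E: K → A → F → E, which is 3 edges.

3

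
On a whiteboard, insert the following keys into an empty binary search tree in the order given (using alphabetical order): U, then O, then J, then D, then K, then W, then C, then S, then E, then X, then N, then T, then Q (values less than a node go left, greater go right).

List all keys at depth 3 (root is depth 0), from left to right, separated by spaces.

D K Q T

U: root
O: left child of U (depth 1)
J: left child of O (depth 2)
D: left child of J (depth 3)
K: right child of J (depth 3)
W: right child of U (depth 1)
C: left child of D (depth 4)
S: right child of O (depth 2)
E: right child of D (depth 4)
X: right child of W (depth 2)
N: right child of K (depth 4)
T: right child of S (depth 3)
Q: left child of S (depth 3)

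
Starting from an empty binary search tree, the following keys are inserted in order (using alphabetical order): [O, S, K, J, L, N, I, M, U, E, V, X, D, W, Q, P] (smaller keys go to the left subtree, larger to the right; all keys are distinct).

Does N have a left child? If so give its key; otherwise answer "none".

Resulting structure (node: left, right):
  O: L=K, R=S
  S: L=Q, R=U
  K: L=J, R=L
  J: L=I, R=–
  L: L=–, R=N
  N: L=M, R=–
  I: L=E, R=–
  M: L=–, R=–
  U: L=–, R=V
  E: L=D, R=–
  V: L=–, R=X
  X: L=W, R=–
  D: L=–, R=–
  W: L=–, R=–
  Q: L=P, R=–
  P: L=–, R=–

M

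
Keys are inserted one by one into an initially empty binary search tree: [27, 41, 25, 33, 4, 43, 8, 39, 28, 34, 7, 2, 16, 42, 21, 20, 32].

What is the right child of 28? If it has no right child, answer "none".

32

27: root
41: right child of 27 (depth 1)
25: left child of 27 (depth 1)
33: left child of 41 (depth 2)
4: left child of 25 (depth 2)
43: right child of 41 (depth 2)
8: right child of 4 (depth 3)
39: right child of 33 (depth 3)
28: left child of 33 (depth 3)
34: left child of 39 (depth 4)
7: left child of 8 (depth 4)
2: left child of 4 (depth 3)
16: right child of 8 (depth 4)
42: left child of 43 (depth 3)
21: right child of 16 (depth 5)
20: left child of 21 (depth 6)
32: right child of 28 (depth 4)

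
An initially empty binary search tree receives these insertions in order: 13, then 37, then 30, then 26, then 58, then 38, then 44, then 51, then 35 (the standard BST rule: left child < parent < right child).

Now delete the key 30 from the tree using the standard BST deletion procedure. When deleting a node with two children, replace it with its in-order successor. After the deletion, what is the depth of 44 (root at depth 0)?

4

Insert 13: tree is empty, so 13 becomes the root.
Insert 37: 37 > 13 → go right. Place as right child of 13.
Insert 30: 30 > 13 → go right; 30 < 37 → go left. Place as left child of 37.
Insert 26: 26 > 13 → go right; 26 < 37 → go left; 26 < 30 → go left. Place as left child of 30.
Insert 58: 58 > 13 → go right; 58 > 37 → go right. Place as right child of 37.
Insert 38: 38 > 13 → go right; 38 > 37 → go right; 38 < 58 → go left. Place as left child of 58.
Insert 44: 44 > 13 → go right; 44 > 37 → go right; 44 < 58 → go left; 44 > 38 → go right. Place as right child of 38.
Insert 51: 51 > 13 → go right; 51 > 37 → go right; 51 < 58 → go left; 51 > 38 → go right; 51 > 44 → go right. Place as right child of 44.
Insert 35: 35 > 13 → go right; 35 < 37 → go left; 35 > 30 → go right. Place as right child of 30.

Delete 30 (two children — replace with in-order successor).
After deletion, path to 44: 13 → 37 → 58 → 38 → 44.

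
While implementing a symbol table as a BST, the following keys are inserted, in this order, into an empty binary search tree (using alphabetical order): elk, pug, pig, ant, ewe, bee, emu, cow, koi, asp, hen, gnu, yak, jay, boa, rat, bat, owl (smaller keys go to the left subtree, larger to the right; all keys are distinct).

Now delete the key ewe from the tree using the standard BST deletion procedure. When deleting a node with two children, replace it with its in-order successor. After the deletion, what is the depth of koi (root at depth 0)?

4

Insert elk: tree is empty, so elk becomes the root.
Insert pug: pug > elk → go right. Place as right child of elk.
Insert pig: pig > elk → go right; pig < pug → go left. Place as left child of pug.
Insert ant: ant < elk → go left. Place as left child of elk.
Insert ewe: ewe > elk → go right; ewe < pug → go left; ewe < pig → go left. Place as left child of pig.
Insert bee: bee < elk → go left; bee > ant → go right. Place as right child of ant.
Insert emu: emu > elk → go right; emu < pug → go left; emu < pig → go left; emu < ewe → go left. Place as left child of ewe.
Insert cow: cow < elk → go left; cow > ant → go right; cow > bee → go right. Place as right child of bee.
Insert koi: koi > elk → go right; koi < pug → go left; koi < pig → go left; koi > ewe → go right. Place as right child of ewe.
Insert asp: asp < elk → go left; asp > ant → go right; asp < bee → go left. Place as left child of bee.
Insert hen: hen > elk → go right; hen < pug → go left; hen < pig → go left; hen > ewe → go right; hen < koi → go left. Place as left child of koi.
Insert gnu: gnu > elk → go right; gnu < pug → go left; gnu < pig → go left; gnu > ewe → go right; gnu < koi → go left; gnu < hen → go left. Place as left child of hen.
Insert yak: yak > elk → go right; yak > pug → go right. Place as right child of pug.
Insert jay: jay > elk → go right; jay < pug → go left; jay < pig → go left; jay > ewe → go right; jay < koi → go left; jay > hen → go right. Place as right child of hen.
Insert boa: boa < elk → go left; boa > ant → go right; boa > bee → go right; boa < cow → go left. Place as left child of cow.
Insert rat: rat > elk → go right; rat > pug → go right; rat < yak → go left. Place as left child of yak.
Insert bat: bat < elk → go left; bat > ant → go right; bat < bee → go left; bat > asp → go right. Place as right child of asp.
Insert owl: owl > elk → go right; owl < pug → go left; owl < pig → go left; owl > ewe → go right; owl > koi → go right. Place as right child of koi.

Delete ewe (two children — replace with in-order successor).
After deletion, path to koi: elk → pug → pig → gnu → koi.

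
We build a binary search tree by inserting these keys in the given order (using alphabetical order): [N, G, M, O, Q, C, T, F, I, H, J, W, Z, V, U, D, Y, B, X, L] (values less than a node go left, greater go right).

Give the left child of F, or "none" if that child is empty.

N: root
G: left child of N (depth 1)
M: right child of G (depth 2)
O: right child of N (depth 1)
Q: right child of O (depth 2)
C: left child of G (depth 2)
T: right child of Q (depth 3)
F: right child of C (depth 3)
I: left child of M (depth 3)
H: left child of I (depth 4)
J: right child of I (depth 4)
W: right child of T (depth 4)
Z: right child of W (depth 5)
V: left child of W (depth 5)
U: left child of V (depth 6)
D: left child of F (depth 4)
Y: left child of Z (depth 6)
B: left child of C (depth 3)
X: left child of Y (depth 7)
L: right child of J (depth 5)

D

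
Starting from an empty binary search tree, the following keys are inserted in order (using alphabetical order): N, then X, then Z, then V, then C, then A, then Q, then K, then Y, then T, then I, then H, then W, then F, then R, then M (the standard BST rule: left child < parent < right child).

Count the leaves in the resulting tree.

6

Insert N: tree is empty, so N becomes the root.
Insert X: X > N → go right. Place as right child of N.
Insert Z: Z > N → go right; Z > X → go right. Place as right child of X.
Insert V: V > N → go right; V < X → go left. Place as left child of X.
Insert C: C < N → go left. Place as left child of N.
Insert A: A < N → go left; A < C → go left. Place as left child of C.
Insert Q: Q > N → go right; Q < X → go left; Q < V → go left. Place as left child of V.
Insert K: K < N → go left; K > C → go right. Place as right child of C.
Insert Y: Y > N → go right; Y > X → go right; Y < Z → go left. Place as left child of Z.
Insert T: T > N → go right; T < X → go left; T < V → go left; T > Q → go right. Place as right child of Q.
Insert I: I < N → go left; I > C → go right; I < K → go left. Place as left child of K.
Insert H: H < N → go left; H > C → go right; H < K → go left; H < I → go left. Place as left child of I.
Insert W: W > N → go right; W < X → go left; W > V → go right. Place as right child of V.
Insert F: F < N → go left; F > C → go right; F < K → go left; F < I → go left; F < H → go left. Place as left child of H.
Insert R: R > N → go right; R < X → go left; R < V → go left; R > Q → go right; R < T → go left. Place as left child of T.
Insert M: M < N → go left; M > C → go right; M > K → go right. Place as right child of K.

Leaves: A, F, M, R, W, Y — 6 in total.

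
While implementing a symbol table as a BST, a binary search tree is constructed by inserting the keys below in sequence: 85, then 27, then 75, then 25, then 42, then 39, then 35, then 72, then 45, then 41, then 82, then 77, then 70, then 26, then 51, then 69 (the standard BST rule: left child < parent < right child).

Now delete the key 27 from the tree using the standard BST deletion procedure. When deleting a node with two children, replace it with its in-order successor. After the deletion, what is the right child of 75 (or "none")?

85: root
27: left child of 85 (depth 1)
75: right child of 27 (depth 2)
25: left child of 27 (depth 2)
42: left child of 75 (depth 3)
39: left child of 42 (depth 4)
35: left child of 39 (depth 5)
72: right child of 42 (depth 4)
45: left child of 72 (depth 5)
41: right child of 39 (depth 5)
82: right child of 75 (depth 3)
77: left child of 82 (depth 4)
70: right child of 45 (depth 6)
26: right child of 25 (depth 3)
51: left child of 70 (depth 7)
69: right child of 51 (depth 8)

Delete 27 (two children — replace with in-order successor).
After deletion, 75's right child: 82.

82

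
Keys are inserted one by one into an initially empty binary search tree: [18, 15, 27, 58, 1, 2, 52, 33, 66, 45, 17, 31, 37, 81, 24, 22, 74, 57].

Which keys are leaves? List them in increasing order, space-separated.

Insert 18: tree is empty, so 18 becomes the root.
Insert 15: 15 < 18 → go left. Place as left child of 18.
Insert 27: 27 > 18 → go right. Place as right child of 18.
Insert 58: 58 > 18 → go right; 58 > 27 → go right. Place as right child of 27.
Insert 1: 1 < 18 → go left; 1 < 15 → go left. Place as left child of 15.
Insert 2: 2 < 18 → go left; 2 < 15 → go left; 2 > 1 → go right. Place as right child of 1.
Insert 52: 52 > 18 → go right; 52 > 27 → go right; 52 < 58 → go left. Place as left child of 58.
Insert 33: 33 > 18 → go right; 33 > 27 → go right; 33 < 58 → go left; 33 < 52 → go left. Place as left child of 52.
Insert 66: 66 > 18 → go right; 66 > 27 → go right; 66 > 58 → go right. Place as right child of 58.
Insert 45: 45 > 18 → go right; 45 > 27 → go right; 45 < 58 → go left; 45 < 52 → go left; 45 > 33 → go right. Place as right child of 33.
Insert 17: 17 < 18 → go left; 17 > 15 → go right. Place as right child of 15.
Insert 31: 31 > 18 → go right; 31 > 27 → go right; 31 < 58 → go left; 31 < 52 → go left; 31 < 33 → go left. Place as left child of 33.
Insert 37: 37 > 18 → go right; 37 > 27 → go right; 37 < 58 → go left; 37 < 52 → go left; 37 > 33 → go right; 37 < 45 → go left. Place as left child of 45.
Insert 81: 81 > 18 → go right; 81 > 27 → go right; 81 > 58 → go right; 81 > 66 → go right. Place as right child of 66.
Insert 24: 24 > 18 → go right; 24 < 27 → go left. Place as left child of 27.
Insert 22: 22 > 18 → go right; 22 < 27 → go left; 22 < 24 → go left. Place as left child of 24.
Insert 74: 74 > 18 → go right; 74 > 27 → go right; 74 > 58 → go right; 74 > 66 → go right; 74 < 81 → go left. Place as left child of 81.
Insert 57: 57 > 18 → go right; 57 > 27 → go right; 57 < 58 → go left; 57 > 52 → go right. Place as right child of 52.

2 17 22 31 37 57 74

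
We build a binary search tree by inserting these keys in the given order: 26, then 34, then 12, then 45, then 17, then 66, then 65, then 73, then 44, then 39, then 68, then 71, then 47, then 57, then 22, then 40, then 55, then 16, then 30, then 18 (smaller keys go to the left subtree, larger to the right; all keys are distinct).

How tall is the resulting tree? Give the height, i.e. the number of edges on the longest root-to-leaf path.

26: root
34: right child of 26 (depth 1)
12: left child of 26 (depth 1)
45: right child of 34 (depth 2)
17: right child of 12 (depth 2)
66: right child of 45 (depth 3)
65: left child of 66 (depth 4)
73: right child of 66 (depth 4)
44: left child of 45 (depth 3)
39: left child of 44 (depth 4)
68: left child of 73 (depth 5)
71: right child of 68 (depth 6)
47: left child of 65 (depth 5)
57: right child of 47 (depth 6)
22: right child of 17 (depth 3)
40: right child of 39 (depth 5)
55: left child of 57 (depth 7)
16: left child of 17 (depth 3)
30: left child of 34 (depth 2)
18: left child of 22 (depth 4)

The deepest node is 55 at depth 7.

7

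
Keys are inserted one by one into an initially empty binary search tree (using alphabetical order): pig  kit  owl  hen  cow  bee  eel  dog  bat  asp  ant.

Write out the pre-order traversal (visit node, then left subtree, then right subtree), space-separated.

pig kit hen cow bee bat asp ant eel dog owl

Resulting structure (node: left, right):
  pig: L=kit, R=–
  kit: L=hen, R=owl
  owl: L=–, R=–
  hen: L=cow, R=–
  cow: L=bee, R=eel
  bee: L=bat, R=–
  eel: L=dog, R=–
  dog: L=–, R=–
  bat: L=asp, R=–
  asp: L=ant, R=–
  ant: L=–, R=–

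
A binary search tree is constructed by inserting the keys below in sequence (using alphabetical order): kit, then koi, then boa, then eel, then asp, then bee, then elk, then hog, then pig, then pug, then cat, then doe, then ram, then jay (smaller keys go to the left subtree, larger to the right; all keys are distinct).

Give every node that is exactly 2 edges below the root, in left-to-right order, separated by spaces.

kit: root
koi: right child of kit (depth 1)
boa: left child of kit (depth 1)
eel: right child of boa (depth 2)
asp: left child of boa (depth 2)
bee: right child of asp (depth 3)
elk: right child of eel (depth 3)
hog: right child of elk (depth 4)
pig: right child of koi (depth 2)
pug: right child of pig (depth 3)
cat: left child of eel (depth 3)
doe: right child of cat (depth 4)
ram: right child of pug (depth 4)
jay: right child of hog (depth 5)

asp eel pig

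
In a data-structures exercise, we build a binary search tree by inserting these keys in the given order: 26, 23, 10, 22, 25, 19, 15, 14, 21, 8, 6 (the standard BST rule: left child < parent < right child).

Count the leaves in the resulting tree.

4

26: root
23: left child of 26 (depth 1)
10: left child of 23 (depth 2)
22: right child of 10 (depth 3)
25: right child of 23 (depth 2)
19: left child of 22 (depth 4)
15: left child of 19 (depth 5)
14: left child of 15 (depth 6)
21: right child of 19 (depth 5)
8: left child of 10 (depth 3)
6: left child of 8 (depth 4)

Leaves: 6, 14, 21, 25 — 4 in total.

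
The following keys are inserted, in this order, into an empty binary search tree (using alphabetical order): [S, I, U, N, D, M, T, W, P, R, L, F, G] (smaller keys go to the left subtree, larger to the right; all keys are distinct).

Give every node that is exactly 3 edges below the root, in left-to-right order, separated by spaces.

Insert S: tree is empty, so S becomes the root.
Insert I: I < S → go left. Place as left child of S.
Insert U: U > S → go right. Place as right child of S.
Insert N: N < S → go left; N > I → go right. Place as right child of I.
Insert D: D < S → go left; D < I → go left. Place as left child of I.
Insert M: M < S → go left; M > I → go right; M < N → go left. Place as left child of N.
Insert T: T > S → go right; T < U → go left. Place as left child of U.
Insert W: W > S → go right; W > U → go right. Place as right child of U.
Insert P: P < S → go left; P > I → go right; P > N → go right. Place as right child of N.
Insert R: R < S → go left; R > I → go right; R > N → go right; R > P → go right. Place as right child of P.
Insert L: L < S → go left; L > I → go right; L < N → go left; L < M → go left. Place as left child of M.
Insert F: F < S → go left; F < I → go left; F > D → go right. Place as right child of D.
Insert G: G < S → go left; G < I → go left; G > D → go right; G > F → go right. Place as right child of F.

F M P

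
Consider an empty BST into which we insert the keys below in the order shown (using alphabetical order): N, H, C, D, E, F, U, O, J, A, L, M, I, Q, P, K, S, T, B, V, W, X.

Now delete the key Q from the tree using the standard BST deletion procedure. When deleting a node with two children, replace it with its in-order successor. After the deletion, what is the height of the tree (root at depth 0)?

5

N: root
H: left child of N (depth 1)
C: left child of H (depth 2)
D: right child of C (depth 3)
E: right child of D (depth 4)
F: right child of E (depth 5)
U: right child of N (depth 1)
O: left child of U (depth 2)
J: right child of H (depth 2)
A: left child of C (depth 3)
L: right child of J (depth 3)
M: right child of L (depth 4)
I: left child of J (depth 3)
Q: right child of O (depth 3)
P: left child of Q (depth 4)
K: left child of L (depth 4)
S: right child of Q (depth 4)
T: right child of S (depth 5)
B: right child of A (depth 4)
V: right child of U (depth 2)
W: right child of V (depth 3)
X: right child of W (depth 4)

Delete Q (two children — replace with in-order successor).
After deletion, deepest node is F at depth 5.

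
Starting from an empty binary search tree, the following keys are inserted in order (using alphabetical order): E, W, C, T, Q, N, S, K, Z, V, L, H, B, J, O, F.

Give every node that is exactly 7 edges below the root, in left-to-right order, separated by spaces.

F J

Resulting structure (node: left, right):
  E: L=C, R=W
  W: L=T, R=Z
  C: L=B, R=–
  T: L=Q, R=V
  Q: L=N, R=S
  N: L=K, R=O
  S: L=–, R=–
  K: L=H, R=L
  Z: L=–, R=–
  V: L=–, R=–
  L: L=–, R=–
  H: L=F, R=J
  B: L=–, R=–
  J: L=–, R=–
  O: L=–, R=–
  F: L=–, R=–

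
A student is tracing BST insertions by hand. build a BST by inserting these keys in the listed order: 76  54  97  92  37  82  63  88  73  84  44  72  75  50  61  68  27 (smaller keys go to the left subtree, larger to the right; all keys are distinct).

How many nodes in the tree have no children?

76: root
54: left child of 76 (depth 1)
97: right child of 76 (depth 1)
92: left child of 97 (depth 2)
37: left child of 54 (depth 2)
82: left child of 92 (depth 3)
63: right child of 54 (depth 2)
88: right child of 82 (depth 4)
73: right child of 63 (depth 3)
84: left child of 88 (depth 5)
44: right child of 37 (depth 3)
72: left child of 73 (depth 4)
75: right child of 73 (depth 4)
50: right child of 44 (depth 4)
61: left child of 63 (depth 3)
68: left child of 72 (depth 5)
27: left child of 37 (depth 3)

Leaves: 27, 50, 61, 68, 75, 84 — 6 in total.

6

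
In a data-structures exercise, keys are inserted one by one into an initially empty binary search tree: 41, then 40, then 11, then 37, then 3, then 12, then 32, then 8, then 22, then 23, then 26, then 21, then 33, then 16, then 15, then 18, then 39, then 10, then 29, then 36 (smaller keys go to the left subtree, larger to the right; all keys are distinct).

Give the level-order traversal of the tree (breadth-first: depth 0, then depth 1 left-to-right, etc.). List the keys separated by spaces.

Insert 41: tree is empty, so 41 becomes the root.
Insert 40: 40 < 41 → go left. Place as left child of 41.
Insert 11: 11 < 41 → go left; 11 < 40 → go left. Place as left child of 40.
Insert 37: 37 < 41 → go left; 37 < 40 → go left; 37 > 11 → go right. Place as right child of 11.
Insert 3: 3 < 41 → go left; 3 < 40 → go left; 3 < 11 → go left. Place as left child of 11.
Insert 12: 12 < 41 → go left; 12 < 40 → go left; 12 > 11 → go right; 12 < 37 → go left. Place as left child of 37.
Insert 32: 32 < 41 → go left; 32 < 40 → go left; 32 > 11 → go right; 32 < 37 → go left; 32 > 12 → go right. Place as right child of 12.
Insert 8: 8 < 41 → go left; 8 < 40 → go left; 8 < 11 → go left; 8 > 3 → go right. Place as right child of 3.
Insert 22: 22 < 41 → go left; 22 < 40 → go left; 22 > 11 → go right; 22 < 37 → go left; 22 > 12 → go right; 22 < 32 → go left. Place as left child of 32.
Insert 23: 23 < 41 → go left; 23 < 40 → go left; 23 > 11 → go right; 23 < 37 → go left; 23 > 12 → go right; 23 < 32 → go left; 23 > 22 → go right. Place as right child of 22.
Insert 26: 26 < 41 → go left; 26 < 40 → go left; 26 > 11 → go right; 26 < 37 → go left; 26 > 12 → go right; 26 < 32 → go left; 26 > 22 → go right; 26 > 23 → go right. Place as right child of 23.
Insert 21: 21 < 41 → go left; 21 < 40 → go left; 21 > 11 → go right; 21 < 37 → go left; 21 > 12 → go right; 21 < 32 → go left; 21 < 22 → go left. Place as left child of 22.
Insert 33: 33 < 41 → go left; 33 < 40 → go left; 33 > 11 → go right; 33 < 37 → go left; 33 > 12 → go right; 33 > 32 → go right. Place as right child of 32.
Insert 16: 16 < 41 → go left; 16 < 40 → go left; 16 > 11 → go right; 16 < 37 → go left; 16 > 12 → go right; 16 < 32 → go left; 16 < 22 → go left; 16 < 21 → go left. Place as left child of 21.
Insert 15: 15 < 41 → go left; 15 < 40 → go left; 15 > 11 → go right; 15 < 37 → go left; 15 > 12 → go right; 15 < 32 → go left; 15 < 22 → go left; 15 < 21 → go left; 15 < 16 → go left. Place as left child of 16.
Insert 18: 18 < 41 → go left; 18 < 40 → go left; 18 > 11 → go right; 18 < 37 → go left; 18 > 12 → go right; 18 < 32 → go left; 18 < 22 → go left; 18 < 21 → go left; 18 > 16 → go right. Place as right child of 16.
Insert 39: 39 < 41 → go left; 39 < 40 → go left; 39 > 11 → go right; 39 > 37 → go right. Place as right child of 37.
Insert 10: 10 < 41 → go left; 10 < 40 → go left; 10 < 11 → go left; 10 > 3 → go right; 10 > 8 → go right. Place as right child of 8.
Insert 29: 29 < 41 → go left; 29 < 40 → go left; 29 > 11 → go right; 29 < 37 → go left; 29 > 12 → go right; 29 < 32 → go left; 29 > 22 → go right; 29 > 23 → go right; 29 > 26 → go right. Place as right child of 26.
Insert 36: 36 < 41 → go left; 36 < 40 → go left; 36 > 11 → go right; 36 < 37 → go left; 36 > 12 → go right; 36 > 32 → go right; 36 > 33 → go right. Place as right child of 33.

41 40 11 3 37 8 12 39 10 32 22 33 21 23 36 16 26 15 18 29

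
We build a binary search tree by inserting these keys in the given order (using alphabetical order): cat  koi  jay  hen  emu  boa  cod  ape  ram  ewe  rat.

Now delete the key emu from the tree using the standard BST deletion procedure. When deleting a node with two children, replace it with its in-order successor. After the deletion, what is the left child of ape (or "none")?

none

Insert cat: tree is empty, so cat becomes the root.
Insert koi: koi > cat → go right. Place as right child of cat.
Insert jay: jay > cat → go right; jay < koi → go left. Place as left child of koi.
Insert hen: hen > cat → go right; hen < koi → go left; hen < jay → go left. Place as left child of jay.
Insert emu: emu > cat → go right; emu < koi → go left; emu < jay → go left; emu < hen → go left. Place as left child of hen.
Insert boa: boa < cat → go left. Place as left child of cat.
Insert cod: cod > cat → go right; cod < koi → go left; cod < jay → go left; cod < hen → go left; cod < emu → go left. Place as left child of emu.
Insert ape: ape < cat → go left; ape < boa → go left. Place as left child of boa.
Insert ram: ram > cat → go right; ram > koi → go right. Place as right child of koi.
Insert ewe: ewe > cat → go right; ewe < koi → go left; ewe < jay → go left; ewe < hen → go left; ewe > emu → go right. Place as right child of emu.
Insert rat: rat > cat → go right; rat > koi → go right; rat > ram → go right. Place as right child of ram.

Delete emu (two children — replace with in-order successor).
After deletion, ape's left child: none.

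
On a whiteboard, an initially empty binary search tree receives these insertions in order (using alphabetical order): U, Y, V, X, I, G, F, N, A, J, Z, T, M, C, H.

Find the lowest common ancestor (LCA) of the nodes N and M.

N

Resulting structure (node: left, right):
  U: L=I, R=Y
  Y: L=V, R=Z
  V: L=–, R=X
  X: L=–, R=–
  I: L=G, R=N
  G: L=F, R=H
  F: L=A, R=–
  N: L=J, R=T
  A: L=–, R=C
  J: L=–, R=M
  Z: L=–, R=–
  T: L=–, R=–
  M: L=–, R=–
  C: L=–, R=–
  H: L=–, R=–

Path to N: U → I → N
Path to M: U → I → N → J → M
N lies on both paths and is an ancestor of the other node.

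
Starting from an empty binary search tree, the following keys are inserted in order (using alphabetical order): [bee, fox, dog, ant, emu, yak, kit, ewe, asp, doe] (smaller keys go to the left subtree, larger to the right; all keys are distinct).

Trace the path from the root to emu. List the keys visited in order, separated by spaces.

Insert bee: tree is empty, so bee becomes the root.
Insert fox: fox > bee → go right. Place as right child of bee.
Insert dog: dog > bee → go right; dog < fox → go left. Place as left child of fox.
Insert ant: ant < bee → go left. Place as left child of bee.
Insert emu: emu > bee → go right; emu < fox → go left; emu > dog → go right. Place as right child of dog.
Insert yak: yak > bee → go right; yak > fox → go right. Place as right child of fox.
Insert kit: kit > bee → go right; kit > fox → go right; kit < yak → go left. Place as left child of yak.
Insert ewe: ewe > bee → go right; ewe < fox → go left; ewe > dog → go right; ewe > emu → go right. Place as right child of emu.
Insert asp: asp < bee → go left; asp > ant → go right. Place as right child of ant.
Insert doe: doe > bee → go right; doe < fox → go left; doe < dog → go left. Place as left child of dog.

bee fox dog emu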